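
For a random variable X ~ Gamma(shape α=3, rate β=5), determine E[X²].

Using the identity E[X²] = Var(X) + (E[X])²:
E[X] = \frac{3}{5}
Var(X) = \frac{3}{25}
E[X²] = \frac{3}{25} + (\frac{3}{5})²
= \frac{12}{25}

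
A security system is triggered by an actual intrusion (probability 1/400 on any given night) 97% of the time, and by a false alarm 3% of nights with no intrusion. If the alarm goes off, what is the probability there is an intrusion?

Let D = the rare event, + = positive/flagged.
P(D) = 1/400
P(+|D) = 97/100
P(+|D') = 3/100
P(+) = P(+|D)P(D) + P(+|D')P(D')
     = \frac{97}{100} × \frac{1}{400} + \frac{3}{100} × \frac{399}{400}
     = \frac{647}{20000}
P(D|+) = P(+|D)P(D)/P(+) = \frac{97}{1294}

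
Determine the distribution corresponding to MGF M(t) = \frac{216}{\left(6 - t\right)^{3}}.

The MGF M(t) = \frac{216}{\left(6 - t\right)^{3}} is the standard form for the Gamma distribution.
Comparing with the known MGF formula identifies: Gamma(shape α=3, rate β=6)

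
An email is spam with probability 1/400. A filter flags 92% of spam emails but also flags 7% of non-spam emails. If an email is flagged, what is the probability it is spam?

Let D = the rare event, + = positive/flagged.
P(D) = 1/400
P(+|D) = 92/100 = 23/25
P(+|D') = 7/100
P(+) = P(+|D)P(D) + P(+|D')P(D')
     = \frac{23}{25} × \frac{1}{400} + \frac{7}{100} × \frac{399}{400}
     = \frac{577}{8000}
P(D|+) = P(+|D)P(D)/P(+) = \frac{92}{2885}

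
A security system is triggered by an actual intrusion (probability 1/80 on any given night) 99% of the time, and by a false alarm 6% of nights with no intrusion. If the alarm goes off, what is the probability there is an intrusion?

Let D = the rare event, + = positive/flagged.
P(D) = 1/80
P(+|D) = 99/100
P(+|D') = 6/100 = 3/50
P(+) = P(+|D)P(D) + P(+|D')P(D')
     = \frac{99}{100} × \frac{1}{80} + \frac{3}{50} × \frac{79}{80}
     = \frac{573}{8000}
P(D|+) = P(+|D)P(D)/P(+) = \frac{33}{191}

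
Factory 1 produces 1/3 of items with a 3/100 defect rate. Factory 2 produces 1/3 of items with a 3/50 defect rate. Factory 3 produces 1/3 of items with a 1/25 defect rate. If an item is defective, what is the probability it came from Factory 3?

Using Bayes' theorem:
P(F1) = 1/3, P(D|F1) = 3/100
P(F2) = 1/3, P(D|F2) = 3/50
P(F3) = 1/3, P(D|F3) = 1/25
P(D) = P(D|F1)P(F1) + P(D|F2)P(F2) + P(D|F3)P(F3)
     = \frac{13}{300}
P(F3|D) = P(D|F3)P(F3) / P(D)
= \frac{4}{13}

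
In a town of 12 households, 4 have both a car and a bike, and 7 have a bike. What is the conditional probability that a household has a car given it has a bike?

P(A ∩ B) = 4/12 = 1/3
P(B) = 7/12
P(A|B) = P(A ∩ B) / P(B) = (1/3) / (7/12) = 4/7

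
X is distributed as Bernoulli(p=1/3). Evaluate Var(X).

For X ~ Bernoulli(p=1/3):
Var(X) = \frac{2}{9}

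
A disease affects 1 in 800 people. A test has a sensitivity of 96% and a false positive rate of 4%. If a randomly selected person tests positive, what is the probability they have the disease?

Let D = the rare event, + = positive/flagged.
P(D) = 1/800
P(+|D) = 96/100 = 24/25
P(+|D') = 4/100 = 1/25
P(+) = P(+|D)P(D) + P(+|D')P(D')
     = \frac{24}{25} × \frac{1}{800} + \frac{1}{25} × \frac{799}{800}
     = \frac{823}{20000}
P(D|+) = P(+|D)P(D)/P(+) = \frac{24}{823}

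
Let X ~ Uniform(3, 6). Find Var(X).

For X ~ Uniform(3, 6):
Var(X) = \frac{3}{4}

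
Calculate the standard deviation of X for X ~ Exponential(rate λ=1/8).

For X ~ Exponential(rate λ=1/8):
Var(X) = 64
SD(X) = √(Var(X)) = √(64) = 8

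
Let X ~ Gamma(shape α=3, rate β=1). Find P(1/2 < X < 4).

P(1/2 < X < 4) = ∫_{1/2}^{4} f(x) dx
where f(x) = \frac{x^{2} e^{- x}}{2}
= - \frac{13}{e^{4}} + \frac{13}{8 e^{\frac{1}{2}}}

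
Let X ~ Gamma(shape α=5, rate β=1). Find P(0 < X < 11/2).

P(0 < X < 11/2) = ∫_{0}^{11/2} f(x) dx
where f(x) = \frac{x^{4} e^{- x}}{24}
= 1 - \frac{33593}{384 e^{\frac{11}{2}}}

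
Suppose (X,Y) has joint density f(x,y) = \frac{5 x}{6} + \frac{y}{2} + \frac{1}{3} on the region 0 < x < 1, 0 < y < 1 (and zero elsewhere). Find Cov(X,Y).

E[XY] = ∫∫ xy × f(x,y) dx dy = \frac{11}{36}
E[X] = \frac{41}{72}
E[Y] = \frac{13}{24}
Cov(X,Y) = E[XY] - E[X]E[Y] = - \frac{5}{1728}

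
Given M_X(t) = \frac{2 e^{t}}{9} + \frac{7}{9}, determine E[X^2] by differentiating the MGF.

To find E[X^2], compute M^(2)(0):
M^(1)(t) = \frac{2 e^{t}}{9}
M^(2)(t) = \frac{2 e^{t}}{9}
M^(2)(0) = \frac{2}{9}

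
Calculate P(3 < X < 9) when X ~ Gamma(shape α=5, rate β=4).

P(3 < X < 9) = ∫_{3}^{9} f(x) dx
where f(x) = \frac{128 x^{4} e^{- 4 x}}{3}
= \frac{-78445 + 1237 e^{24}}{e^{36}}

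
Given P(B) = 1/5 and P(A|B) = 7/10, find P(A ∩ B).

By definition, P(A|B) = P(A ∩ B) / P(B)
So P(A ∩ B) = P(A|B) × P(B)
= 7/10 × 1/5
= 7/50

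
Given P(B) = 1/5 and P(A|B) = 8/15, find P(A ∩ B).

By definition, P(A|B) = P(A ∩ B) / P(B)
So P(A ∩ B) = P(A|B) × P(B)
= 8/15 × 1/5
= 8/75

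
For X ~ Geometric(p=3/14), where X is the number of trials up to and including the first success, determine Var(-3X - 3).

For X ~ Geometric(p=3/14), where X is the number of trials up to and including the first success:
Var(X) = \frac{154}{9}
Var(-3X - 3) = (-3)² × Var(X) = 9 × \frac{154}{9} = 154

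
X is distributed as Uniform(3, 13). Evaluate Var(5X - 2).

For X ~ Uniform(3, 13):
Var(X) = \frac{25}{3}
Var(5X - 2) = (5)² × Var(X) = 25 × \frac{25}{3} = \frac{625}{3}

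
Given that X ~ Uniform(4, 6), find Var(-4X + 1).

For X ~ Uniform(4, 6):
Var(X) = \frac{1}{3}
Var(-4X + 1) = (-4)² × Var(X) = 16 × \frac{1}{3} = \frac{16}{3}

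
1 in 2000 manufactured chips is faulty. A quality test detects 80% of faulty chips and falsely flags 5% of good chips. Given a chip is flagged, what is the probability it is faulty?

Let D = the rare event, + = positive/flagged.
P(D) = 1/2000
P(+|D) = 80/100 = 4/5
P(+|D') = 5/100 = 1/20
P(+) = P(+|D)P(D) + P(+|D')P(D')
     = \frac{4}{5} × \frac{1}{2000} + \frac{1}{20} × \frac{1999}{2000}
     = \frac{403}{8000}
P(D|+) = P(+|D)P(D)/P(+) = \frac{16}{2015}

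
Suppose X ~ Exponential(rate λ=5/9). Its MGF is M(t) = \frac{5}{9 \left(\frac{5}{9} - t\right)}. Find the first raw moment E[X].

To find E[X], compute M^(1)(0):
M^(1)(t) = \frac{5}{9 \left(\frac{5}{9} - t\right)^{2}}
M^(1)(0) = \frac{9}{5}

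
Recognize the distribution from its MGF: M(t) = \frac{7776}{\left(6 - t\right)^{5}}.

The MGF M(t) = \frac{7776}{\left(6 - t\right)^{5}} is the standard form for the Gamma distribution.
Comparing with the known MGF formula identifies: Gamma(shape α=5, rate β=6)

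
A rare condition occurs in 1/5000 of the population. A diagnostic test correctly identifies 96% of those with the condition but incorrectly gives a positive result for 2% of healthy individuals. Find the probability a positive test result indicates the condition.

Let D = the rare event, + = positive/flagged.
P(D) = 1/5000
P(+|D) = 96/100 = 24/25
P(+|D') = 2/100 = 1/50
P(+) = P(+|D)P(D) + P(+|D')P(D')
     = \frac{24}{25} × \frac{1}{5000} + \frac{1}{50} × \frac{4999}{5000}
     = \frac{5047}{250000}
P(D|+) = P(+|D)P(D)/P(+) = \frac{48}{5047}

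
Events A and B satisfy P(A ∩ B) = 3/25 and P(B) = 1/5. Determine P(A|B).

P(A|B) = P(A ∩ B) / P(B)
= (3/25) / (1/5)
= 3/5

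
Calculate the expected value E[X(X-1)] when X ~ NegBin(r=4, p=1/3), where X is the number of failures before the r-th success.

E[X(X-1)] = E[X² - X] = E[X²] - E[X]
E[X] = 8
E[X²] = Var(X) + (E[X])² = 24 + (8)² = 88
E[X(X-1)] = 88 - 8 = 80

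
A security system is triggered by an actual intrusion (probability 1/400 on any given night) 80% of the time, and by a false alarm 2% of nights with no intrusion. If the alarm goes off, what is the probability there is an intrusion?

Let D = the rare event, + = positive/flagged.
P(D) = 1/400
P(+|D) = 80/100 = 4/5
P(+|D') = 2/100 = 1/50
P(+) = P(+|D)P(D) + P(+|D')P(D')
     = \frac{4}{5} × \frac{1}{400} + \frac{1}{50} × \frac{399}{400}
     = \frac{439}{20000}
P(D|+) = P(+|D)P(D)/P(+) = \frac{40}{439}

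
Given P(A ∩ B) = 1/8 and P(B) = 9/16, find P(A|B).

P(A|B) = P(A ∩ B) / P(B)
= (1/8) / (9/16)
= 2/9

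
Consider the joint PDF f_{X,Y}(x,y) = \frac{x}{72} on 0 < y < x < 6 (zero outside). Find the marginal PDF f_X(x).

f_X(x) = ∫_0^x \frac{x}{72} dy = \frac{x^{2}}{72}
for 0 < x < 6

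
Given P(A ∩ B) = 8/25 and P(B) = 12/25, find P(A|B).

P(A|B) = P(A ∩ B) / P(B)
= (8/25) / (12/25)
= 2/3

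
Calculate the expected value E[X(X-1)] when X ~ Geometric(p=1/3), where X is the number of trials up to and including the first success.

E[X(X-1)] = E[X² - X] = E[X²] - E[X]
E[X] = 3
E[X²] = Var(X) + (E[X])² = 6 + (3)² = 15
E[X(X-1)] = 15 - 3 = 12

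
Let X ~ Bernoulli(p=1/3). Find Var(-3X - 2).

For X ~ Bernoulli(p=1/3):
Var(X) = \frac{2}{9}
Var(-3X - 2) = (-3)² × Var(X) = 9 × \frac{2}{9} = 2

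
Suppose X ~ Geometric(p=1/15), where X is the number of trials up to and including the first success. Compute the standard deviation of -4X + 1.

For X ~ Geometric(p=1/15), where X is the number of trials up to and including the first success:
Var(X) = 210
SD(X) = √(Var(X)) = √(210) = \sqrt{210}
SD(-4X + 1) = |-4| × SD(X) = 4 × \sqrt{210} = 4 \sqrt{210}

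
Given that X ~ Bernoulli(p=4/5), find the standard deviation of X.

For X ~ Bernoulli(p=4/5):
Var(X) = \frac{4}{25}
SD(X) = √(Var(X)) = √(\frac{4}{25}) = \frac{2}{5}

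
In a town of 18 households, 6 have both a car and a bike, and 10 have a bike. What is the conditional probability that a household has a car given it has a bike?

P(A ∩ B) = 6/18 = 1/3
P(B) = 10/18 = 5/9
P(A|B) = P(A ∩ B) / P(B) = (1/3) / (5/9) = 3/5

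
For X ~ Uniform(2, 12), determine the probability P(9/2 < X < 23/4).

P(9/2 < X < 23/4) = ∫_{9/2}^{23/4} f(x) dx
where f(x) = \frac{1}{10}
= \frac{1}{8}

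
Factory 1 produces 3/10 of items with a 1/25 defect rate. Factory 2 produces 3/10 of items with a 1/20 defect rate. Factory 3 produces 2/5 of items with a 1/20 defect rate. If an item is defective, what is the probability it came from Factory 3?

Using Bayes' theorem:
P(F1) = 3/10, P(D|F1) = 1/25
P(F2) = 3/10, P(D|F2) = 1/20
P(F3) = 2/5, P(D|F3) = 1/20
P(D) = P(D|F1)P(F1) + P(D|F2)P(F2) + P(D|F3)P(F3)
     = \frac{47}{1000}
P(F3|D) = P(D|F3)P(F3) / P(D)
= \frac{20}{47}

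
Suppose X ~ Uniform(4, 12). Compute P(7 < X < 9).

P(7 < X < 9) = ∫_{7}^{9} f(x) dx
where f(x) = \frac{1}{8}
= \frac{1}{4}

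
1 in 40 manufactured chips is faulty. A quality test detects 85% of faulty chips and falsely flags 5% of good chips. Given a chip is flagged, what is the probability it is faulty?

Let D = the rare event, + = positive/flagged.
P(D) = 1/40
P(+|D) = 85/100 = 17/20
P(+|D') = 5/100 = 1/20
P(+) = P(+|D)P(D) + P(+|D')P(D')
     = \frac{17}{20} × \frac{1}{40} + \frac{1}{20} × \frac{39}{40}
     = \frac{7}{100}
P(D|+) = P(+|D)P(D)/P(+) = \frac{17}{56}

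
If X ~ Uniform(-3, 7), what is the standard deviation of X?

For X ~ Uniform(-3, 7):
Var(X) = \frac{25}{3}
SD(X) = √(Var(X)) = √(\frac{25}{3}) = \frac{5 \sqrt{3}}{3}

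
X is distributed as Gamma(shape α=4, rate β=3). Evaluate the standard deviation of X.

For X ~ Gamma(shape α=4, rate β=3):
Var(X) = \frac{4}{9}
SD(X) = √(Var(X)) = √(\frac{4}{9}) = \frac{2}{3}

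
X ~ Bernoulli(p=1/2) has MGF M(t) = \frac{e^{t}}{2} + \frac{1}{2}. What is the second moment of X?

To find E[X^2], compute M^(2)(0):
M^(1)(t) = \frac{e^{t}}{2}
M^(2)(t) = \frac{e^{t}}{2}
M^(2)(0) = \frac{1}{2}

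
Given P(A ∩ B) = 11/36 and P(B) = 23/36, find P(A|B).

P(A|B) = P(A ∩ B) / P(B)
= (11/36) / (23/36)
= 11/23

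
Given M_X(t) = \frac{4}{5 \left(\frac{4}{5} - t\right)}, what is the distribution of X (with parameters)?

The MGF M(t) = \frac{4}{5 \left(\frac{4}{5} - t\right)} is the standard form for the Exponential distribution.
Comparing with the known MGF formula identifies: Exponential(rate λ=4/5)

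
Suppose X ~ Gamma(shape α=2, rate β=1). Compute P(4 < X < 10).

P(4 < X < 10) = ∫_{4}^{10} f(x) dx
where f(x) = x e^{- x}
= \frac{-11 + 5 e^{6}}{e^{10}}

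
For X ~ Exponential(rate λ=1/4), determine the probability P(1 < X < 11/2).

P(1 < X < 11/2) = ∫_{1}^{11/2} f(x) dx
where f(x) = \frac{e^{- \frac{x}{4}}}{4}
= - \frac{1}{e^{\frac{11}{8}}} + e^{- \frac{1}{4}}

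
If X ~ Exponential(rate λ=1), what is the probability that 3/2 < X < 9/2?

P(3/2 < X < 9/2) = ∫_{3/2}^{9/2} f(x) dx
where f(x) = e^{- x}
= - \frac{1 - e^{3}}{e^{\frac{9}{2}}}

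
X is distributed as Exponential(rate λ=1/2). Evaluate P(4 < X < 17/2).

P(4 < X < 17/2) = ∫_{4}^{17/2} f(x) dx
where f(x) = \frac{e^{- \frac{x}{2}}}{2}
= - \frac{1}{e^{\frac{17}{4}}} + e^{-2}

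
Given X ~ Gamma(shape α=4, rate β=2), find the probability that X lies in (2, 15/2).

P(2 < X < 15/2) = ∫_{2}^{15/2} f(x) dx
where f(x) = \frac{8 x^{3} e^{- 2 x}}{3}
= \frac{-2073 + 71 e^{11}}{3 e^{15}}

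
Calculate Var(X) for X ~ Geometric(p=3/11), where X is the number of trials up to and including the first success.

For X ~ Geometric(p=3/11), where X is the number of trials up to and including the first success:
Var(X) = \frac{88}{9}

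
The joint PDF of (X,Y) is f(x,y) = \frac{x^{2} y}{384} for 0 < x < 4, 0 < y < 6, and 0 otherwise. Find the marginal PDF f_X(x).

f_X(x) = ∫_0^6 f(x,y) dy
= ∫_0^6 \frac{x^{2} y}{384} dy
= \frac{3 x^{2}}{64} for 0 < x < 4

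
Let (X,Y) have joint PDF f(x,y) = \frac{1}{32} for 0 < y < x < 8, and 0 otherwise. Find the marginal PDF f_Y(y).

f_Y(y) = ∫_y^8 \frac{1}{32} dx = \frac{1}{4} - \frac{y}{32}
for 0 < y < 8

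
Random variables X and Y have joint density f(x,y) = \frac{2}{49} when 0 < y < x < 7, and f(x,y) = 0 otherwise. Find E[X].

f_X(x) = ∫_0^x \frac{2}{49} dy = \frac{2 x}{49}
E[X] = ∫_0^7 x × (\frac{2 x}{49}) dx = \frac{14}{3}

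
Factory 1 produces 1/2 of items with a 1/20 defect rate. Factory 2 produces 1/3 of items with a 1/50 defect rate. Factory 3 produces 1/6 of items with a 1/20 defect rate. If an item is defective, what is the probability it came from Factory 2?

Using Bayes' theorem:
P(F1) = 1/2, P(D|F1) = 1/20
P(F2) = 1/3, P(D|F2) = 1/50
P(F3) = 1/6, P(D|F3) = 1/20
P(D) = P(D|F1)P(F1) + P(D|F2)P(F2) + P(D|F3)P(F3)
     = \frac{1}{25}
P(F2|D) = P(D|F2)P(F2) / P(D)
= \frac{1}{6}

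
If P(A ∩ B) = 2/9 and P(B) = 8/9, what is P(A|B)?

P(A|B) = P(A ∩ B) / P(B)
= (2/9) / (8/9)
= 1/4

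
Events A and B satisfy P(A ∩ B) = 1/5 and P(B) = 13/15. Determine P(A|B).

P(A|B) = P(A ∩ B) / P(B)
= (1/5) / (13/15)
= 3/13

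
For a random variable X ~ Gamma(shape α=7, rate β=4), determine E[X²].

Using the identity E[X²] = Var(X) + (E[X])²:
E[X] = \frac{7}{4}
Var(X) = \frac{7}{16}
E[X²] = \frac{7}{16} + (\frac{7}{4})²
= \frac{7}{2}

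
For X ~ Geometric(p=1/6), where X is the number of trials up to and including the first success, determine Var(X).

For X ~ Geometric(p=1/6), where X is the number of trials up to and including the first success:
Var(X) = 30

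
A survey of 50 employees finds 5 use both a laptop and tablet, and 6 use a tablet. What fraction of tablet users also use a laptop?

P(A ∩ B) = 5/50 = 1/10
P(B) = 6/50 = 3/25
P(A|B) = P(A ∩ B) / P(B) = (1/10) / (3/25) = 5/6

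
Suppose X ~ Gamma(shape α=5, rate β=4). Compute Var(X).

For X ~ Gamma(shape α=5, rate β=4):
Var(X) = \frac{5}{16}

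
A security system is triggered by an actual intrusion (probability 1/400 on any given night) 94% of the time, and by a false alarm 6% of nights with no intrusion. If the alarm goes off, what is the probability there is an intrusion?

Let D = the rare event, + = positive/flagged.
P(D) = 1/400
P(+|D) = 94/100 = 47/50
P(+|D') = 6/100 = 3/50
P(+) = P(+|D)P(D) + P(+|D')P(D')
     = \frac{47}{50} × \frac{1}{400} + \frac{3}{50} × \frac{399}{400}
     = \frac{311}{5000}
P(D|+) = P(+|D)P(D)/P(+) = \frac{47}{1244}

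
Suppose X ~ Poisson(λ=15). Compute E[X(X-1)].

E[X(X-1)] = E[X² - X] = E[X²] - E[X]
E[X] = 15
E[X²] = Var(X) + (E[X])² = 15 + (15)² = 240
E[X(X-1)] = 240 - 15 = 225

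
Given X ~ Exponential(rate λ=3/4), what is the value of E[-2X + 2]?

For X ~ Exponential(rate λ=3/4):
E[X] = \frac{4}{3}
E[-2X + 2] = -2 × E[X] + 2 = - \frac{2}{3}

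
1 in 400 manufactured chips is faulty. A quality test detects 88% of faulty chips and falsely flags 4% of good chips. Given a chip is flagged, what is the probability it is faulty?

Let D = the rare event, + = positive/flagged.
P(D) = 1/400
P(+|D) = 88/100 = 22/25
P(+|D') = 4/100 = 1/25
P(+) = P(+|D)P(D) + P(+|D')P(D')
     = \frac{22}{25} × \frac{1}{400} + \frac{1}{25} × \frac{399}{400}
     = \frac{421}{10000}
P(D|+) = P(+|D)P(D)/P(+) = \frac{22}{421}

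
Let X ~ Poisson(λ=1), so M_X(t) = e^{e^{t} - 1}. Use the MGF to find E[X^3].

To find E[X^3], compute M^(3)(0):
M^(1)(t) = e^{t} e^{e^{t} - 1}
M^(2)(t) = e^{2 t} e^{e^{t} - 1} + e^{t} e^{e^{t} - 1}
M^(3)(t) = e^{3 t} e^{e^{t} - 1} + 3 e^{2 t} e^{e^{t} - 1} + e^{t} e^{e^{t} - 1}
M^(3)(0) = 5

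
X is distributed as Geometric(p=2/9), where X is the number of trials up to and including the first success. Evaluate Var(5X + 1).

For X ~ Geometric(p=2/9), where X is the number of trials up to and including the first success:
Var(X) = \frac{63}{4}
Var(5X + 1) = (5)² × Var(X) = 25 × \frac{63}{4} = \frac{1575}{4}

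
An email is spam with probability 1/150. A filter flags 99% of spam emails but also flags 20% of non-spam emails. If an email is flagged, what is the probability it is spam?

Let D = the rare event, + = positive/flagged.
P(D) = 1/150
P(+|D) = 99/100
P(+|D') = 20/100 = 1/5
P(+) = P(+|D)P(D) + P(+|D')P(D')
     = \frac{99}{100} × \frac{1}{150} + \frac{1}{5} × \frac{149}{150}
     = \frac{3079}{15000}
P(D|+) = P(+|D)P(D)/P(+) = \frac{99}{3079}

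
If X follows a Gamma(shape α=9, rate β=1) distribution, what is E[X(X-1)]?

E[X(X-1)] = E[X² - X] = E[X²] - E[X]
E[X] = 9
E[X²] = Var(X) + (E[X])² = 9 + (9)² = 90
E[X(X-1)] = 90 - 9 = 81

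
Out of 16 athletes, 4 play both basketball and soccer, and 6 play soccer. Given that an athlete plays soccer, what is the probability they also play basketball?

P(A ∩ B) = 4/16 = 1/4
P(B) = 6/16 = 3/8
P(A|B) = P(A ∩ B) / P(B) = (1/4) / (3/8) = 2/3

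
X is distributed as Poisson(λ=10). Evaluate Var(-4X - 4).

For X ~ Poisson(λ=10):
Var(X) = 10
Var(-4X - 4) = (-4)² × Var(X) = 16 × 10 = 160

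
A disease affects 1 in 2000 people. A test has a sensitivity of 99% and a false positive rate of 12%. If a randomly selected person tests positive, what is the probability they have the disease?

Let D = the rare event, + = positive/flagged.
P(D) = 1/2000
P(+|D) = 99/100
P(+|D') = 12/100 = 3/25
P(+) = P(+|D)P(D) + P(+|D')P(D')
     = \frac{99}{100} × \frac{1}{2000} + \frac{3}{25} × \frac{1999}{2000}
     = \frac{24087}{200000}
P(D|+) = P(+|D)P(D)/P(+) = \frac{33}{8029}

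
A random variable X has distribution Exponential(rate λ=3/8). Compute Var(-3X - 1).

For X ~ Exponential(rate λ=3/8):
Var(X) = \frac{64}{9}
Var(-3X - 1) = (-3)² × Var(X) = 9 × \frac{64}{9} = 64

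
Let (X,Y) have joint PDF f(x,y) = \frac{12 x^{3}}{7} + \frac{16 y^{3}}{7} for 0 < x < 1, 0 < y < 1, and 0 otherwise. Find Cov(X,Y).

E[XY] = ∫∫ xy × f(x,y) dx dy = \frac{2}{5}
E[X] = \frac{22}{35}
E[Y] = \frac{47}{70}
Cov(X,Y) = E[XY] - E[X]E[Y] = - \frac{27}{1225}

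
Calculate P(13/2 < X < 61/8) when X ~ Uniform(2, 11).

P(13/2 < X < 61/8) = ∫_{13/2}^{61/8} f(x) dx
where f(x) = \frac{1}{9}
= \frac{1}{8}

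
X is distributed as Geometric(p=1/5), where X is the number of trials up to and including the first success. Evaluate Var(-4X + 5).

For X ~ Geometric(p=1/5), where X is the number of trials up to and including the first success:
Var(X) = 20
Var(-4X + 5) = (-4)² × Var(X) = 16 × 20 = 320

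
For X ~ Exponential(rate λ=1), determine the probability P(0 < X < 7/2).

P(0 < X < 7/2) = ∫_{0}^{7/2} f(x) dx
where f(x) = e^{- x}
= 1 - e^{- \frac{7}{2}}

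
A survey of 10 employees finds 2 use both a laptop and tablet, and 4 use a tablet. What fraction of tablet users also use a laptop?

P(A ∩ B) = 2/10 = 1/5
P(B) = 4/10 = 2/5
P(A|B) = P(A ∩ B) / P(B) = (1/5) / (2/5) = 1/2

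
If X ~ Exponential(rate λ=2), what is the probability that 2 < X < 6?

P(2 < X < 6) = ∫_{2}^{6} f(x) dx
where f(x) = 2 e^{- 2 x}
= - \frac{1 - e^{8}}{e^{12}}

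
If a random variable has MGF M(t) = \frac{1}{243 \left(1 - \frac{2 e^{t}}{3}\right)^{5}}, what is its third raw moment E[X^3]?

To find E[X^3], compute M^(3)(0):
M^(1)(t) = \frac{10 e^{t}}{729 \left(1 - \frac{2 e^{t}}{3}\right)^{6}}
M^(2)(t) = \frac{10 e^{t}}{729 \left(1 - \frac{2 e^{t}}{3}\right)^{6}} + \frac{40 e^{2 t}}{729 \left(1 - \frac{2 e^{t}}{3}\right)^{7}}
M^(3)(t) = \frac{10 e^{t}}{729 \left(1 - \frac{2 e^{t}}{3}\right)^{6}} + \frac{40 e^{2 t}}{243 \left(1 - \frac{2 e^{t}}{3}\right)^{7}} + \frac{560 e^{3 t}}{2187 \left(1 - \frac{2 e^{t}}{3}\right)^{8}}
M^(3)(0) = 2050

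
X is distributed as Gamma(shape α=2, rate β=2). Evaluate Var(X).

For X ~ Gamma(shape α=2, rate β=2):
Var(X) = \frac{1}{2}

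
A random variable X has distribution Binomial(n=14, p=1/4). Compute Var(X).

For X ~ Binomial(n=14, p=1/4):
Var(X) = \frac{21}{8}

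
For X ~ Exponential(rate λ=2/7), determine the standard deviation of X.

For X ~ Exponential(rate λ=2/7):
Var(X) = \frac{49}{4}
SD(X) = √(Var(X)) = √(\frac{49}{4}) = \frac{7}{2}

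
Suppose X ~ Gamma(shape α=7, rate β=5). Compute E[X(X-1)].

E[X(X-1)] = E[X² - X] = E[X²] - E[X]
E[X] = \frac{7}{5}
E[X²] = Var(X) + (E[X])² = \frac{7}{25} + (\frac{7}{5})² = \frac{56}{25}
E[X(X-1)] = \frac{56}{25} - \frac{7}{5} = \frac{21}{25}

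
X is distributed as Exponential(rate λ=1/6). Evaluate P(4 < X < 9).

P(4 < X < 9) = ∫_{4}^{9} f(x) dx
where f(x) = \frac{e^{- \frac{x}{6}}}{6}
= - \frac{1}{e^{\frac{3}{2}}} + e^{- \frac{2}{3}}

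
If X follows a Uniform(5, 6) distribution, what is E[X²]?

Using the identity E[X²] = Var(X) + (E[X])²:
E[X] = \frac{11}{2}
Var(X) = \frac{1}{12}
E[X²] = \frac{1}{12} + (\frac{11}{2})²
= \frac{91}{3}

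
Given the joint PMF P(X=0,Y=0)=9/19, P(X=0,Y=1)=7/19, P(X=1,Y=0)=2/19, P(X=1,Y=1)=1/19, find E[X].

First find marginal of X:
P(X=0) = 16/19
P(X=1) = 3/19
E[X] = 0 × 16/19 + 1 × 3/19 = 3/19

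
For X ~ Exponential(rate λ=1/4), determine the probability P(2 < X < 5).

P(2 < X < 5) = ∫_{2}^{5} f(x) dx
where f(x) = \frac{e^{- \frac{x}{4}}}{4}
= - \frac{1}{e^{\frac{5}{4}}} + e^{- \frac{1}{2}}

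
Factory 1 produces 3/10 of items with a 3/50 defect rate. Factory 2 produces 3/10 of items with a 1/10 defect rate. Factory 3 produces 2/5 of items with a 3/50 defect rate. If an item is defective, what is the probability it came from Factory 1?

Using Bayes' theorem:
P(F1) = 3/10, P(D|F1) = 3/50
P(F2) = 3/10, P(D|F2) = 1/10
P(F3) = 2/5, P(D|F3) = 3/50
P(D) = P(D|F1)P(F1) + P(D|F2)P(F2) + P(D|F3)P(F3)
     = \frac{9}{125}
P(F1|D) = P(D|F1)P(F1) / P(D)
= \frac{1}{4}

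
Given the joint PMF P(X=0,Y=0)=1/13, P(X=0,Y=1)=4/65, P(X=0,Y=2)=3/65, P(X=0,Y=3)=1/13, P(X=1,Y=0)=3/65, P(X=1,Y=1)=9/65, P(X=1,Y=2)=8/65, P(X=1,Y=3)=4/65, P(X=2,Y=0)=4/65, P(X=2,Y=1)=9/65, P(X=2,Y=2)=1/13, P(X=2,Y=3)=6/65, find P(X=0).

P(X=0) = P(X=0,Y=0) + P(X=0,Y=1) + P(X=0,Y=2) + P(X=0,Y=3)
= 1/13 + 4/65 + 3/65 + 1/13
= 17/65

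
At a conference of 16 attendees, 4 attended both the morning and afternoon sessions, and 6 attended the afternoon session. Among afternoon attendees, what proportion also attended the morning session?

P(A ∩ B) = 4/16 = 1/4
P(B) = 6/16 = 3/8
P(A|B) = P(A ∩ B) / P(B) = (1/4) / (3/8) = 2/3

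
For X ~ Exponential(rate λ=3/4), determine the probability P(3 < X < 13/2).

P(3 < X < 13/2) = ∫_{3}^{13/2} f(x) dx
where f(x) = \frac{3 e^{- \frac{3 x}{4}}}{4}
= - \frac{1}{e^{\frac{39}{8}}} + e^{- \frac{9}{4}}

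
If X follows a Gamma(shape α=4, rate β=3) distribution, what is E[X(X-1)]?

E[X(X-1)] = E[X² - X] = E[X²] - E[X]
E[X] = \frac{4}{3}
E[X²] = Var(X) + (E[X])² = \frac{4}{9} + (\frac{4}{3})² = \frac{20}{9}
E[X(X-1)] = \frac{20}{9} - \frac{4}{3} = \frac{8}{9}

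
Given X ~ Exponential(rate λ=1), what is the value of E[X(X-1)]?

E[X(X-1)] = E[X² - X] = E[X²] - E[X]
E[X] = 1
E[X²] = Var(X) + (E[X])² = 1 + (1)² = 2
E[X(X-1)] = 2 - 1 = 1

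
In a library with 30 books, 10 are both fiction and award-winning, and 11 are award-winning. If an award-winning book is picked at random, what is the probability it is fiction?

P(A ∩ B) = 10/30 = 1/3
P(B) = 11/30
P(A|B) = P(A ∩ B) / P(B) = (1/3) / (11/30) = 10/11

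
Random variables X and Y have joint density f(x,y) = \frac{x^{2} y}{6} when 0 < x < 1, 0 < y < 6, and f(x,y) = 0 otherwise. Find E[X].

f_X(x) = ∫_0^6 \frac{x^{2} y}{6} dy = 3 x^{2}
E[X] = ∫_0^1 x × (3 x^{2}) dx = \frac{3}{4}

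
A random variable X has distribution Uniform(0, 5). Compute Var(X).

For X ~ Uniform(0, 5):
Var(X) = \frac{25}{12}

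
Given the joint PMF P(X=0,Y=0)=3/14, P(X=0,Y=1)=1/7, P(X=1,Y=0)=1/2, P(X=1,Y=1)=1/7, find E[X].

First find marginal of X:
P(X=0) = 5/14
P(X=1) = 9/14
E[X] = 0 × 5/14 + 1 × 9/14 = 9/14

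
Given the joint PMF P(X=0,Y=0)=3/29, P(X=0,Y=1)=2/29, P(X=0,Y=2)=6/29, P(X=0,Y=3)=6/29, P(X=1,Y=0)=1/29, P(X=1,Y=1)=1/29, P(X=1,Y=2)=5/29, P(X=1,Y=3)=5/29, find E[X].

First find marginal of X:
P(X=0) = 17/29
P(X=1) = 12/29
E[X] = 0 × 17/29 + 1 × 12/29 = 12/29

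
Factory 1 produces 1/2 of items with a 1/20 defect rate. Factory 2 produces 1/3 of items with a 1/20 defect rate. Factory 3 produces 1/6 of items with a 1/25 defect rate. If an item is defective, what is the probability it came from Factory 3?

Using Bayes' theorem:
P(F1) = 1/2, P(D|F1) = 1/20
P(F2) = 1/3, P(D|F2) = 1/20
P(F3) = 1/6, P(D|F3) = 1/25
P(D) = P(D|F1)P(F1) + P(D|F2)P(F2) + P(D|F3)P(F3)
     = \frac{29}{600}
P(F3|D) = P(D|F3)P(F3) / P(D)
= \frac{4}{29}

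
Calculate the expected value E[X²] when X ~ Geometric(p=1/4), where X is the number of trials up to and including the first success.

Using the identity E[X²] = Var(X) + (E[X])²:
E[X] = 4
Var(X) = 12
E[X²] = 12 + (4)²
= 28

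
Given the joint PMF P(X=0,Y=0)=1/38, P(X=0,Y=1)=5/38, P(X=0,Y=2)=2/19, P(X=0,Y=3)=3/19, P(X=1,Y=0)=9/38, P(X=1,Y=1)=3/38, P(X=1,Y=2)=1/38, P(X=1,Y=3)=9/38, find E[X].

First find marginal of X:
P(X=0) = 8/19
P(X=1) = 11/19
E[X] = 0 × 8/19 + 1 × 11/19 = 11/19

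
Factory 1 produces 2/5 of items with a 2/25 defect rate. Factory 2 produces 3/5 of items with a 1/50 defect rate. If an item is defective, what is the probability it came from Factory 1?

Using Bayes' theorem:
P(F1) = 2/5, P(D|F1) = 2/25
P(F2) = 3/5, P(D|F2) = 1/50
P(D) = P(D|F1)P(F1) + P(D|F2)P(F2)
     = \frac{11}{250}
P(F1|D) = P(D|F1)P(F1) / P(D)
= \frac{8}{11}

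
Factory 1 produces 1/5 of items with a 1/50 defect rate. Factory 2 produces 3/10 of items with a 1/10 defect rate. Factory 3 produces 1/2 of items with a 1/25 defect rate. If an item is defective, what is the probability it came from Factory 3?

Using Bayes' theorem:
P(F1) = 1/5, P(D|F1) = 1/50
P(F2) = 3/10, P(D|F2) = 1/10
P(F3) = 1/2, P(D|F3) = 1/25
P(D) = P(D|F1)P(F1) + P(D|F2)P(F2) + P(D|F3)P(F3)
     = \frac{27}{500}
P(F3|D) = P(D|F3)P(F3) / P(D)
= \frac{10}{27}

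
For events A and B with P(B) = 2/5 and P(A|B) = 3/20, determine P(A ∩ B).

By definition, P(A|B) = P(A ∩ B) / P(B)
So P(A ∩ B) = P(A|B) × P(B)
= 3/20 × 2/5
= 3/50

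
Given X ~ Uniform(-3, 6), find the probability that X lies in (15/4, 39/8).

P(15/4 < X < 39/8) = ∫_{15/4}^{39/8} f(x) dx
where f(x) = \frac{1}{9}
= \frac{1}{8}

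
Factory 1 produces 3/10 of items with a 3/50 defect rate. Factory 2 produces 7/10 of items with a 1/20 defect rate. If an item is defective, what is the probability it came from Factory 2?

Using Bayes' theorem:
P(F1) = 3/10, P(D|F1) = 3/50
P(F2) = 7/10, P(D|F2) = 1/20
P(D) = P(D|F1)P(F1) + P(D|F2)P(F2)
     = \frac{53}{1000}
P(F2|D) = P(D|F2)P(F2) / P(D)
= \frac{35}{53}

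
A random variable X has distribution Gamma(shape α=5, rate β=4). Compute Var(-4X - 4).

For X ~ Gamma(shape α=5, rate β=4):
Var(X) = \frac{5}{16}
Var(-4X - 4) = (-4)² × Var(X) = 16 × \frac{5}{16} = 5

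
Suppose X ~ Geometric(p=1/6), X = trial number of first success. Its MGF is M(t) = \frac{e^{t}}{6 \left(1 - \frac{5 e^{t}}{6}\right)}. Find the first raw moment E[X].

To find E[X], compute M^(1)(0):
M^(1)(t) = \frac{e^{t}}{6 \left(1 - \frac{5 e^{t}}{6}\right)} + \frac{5 e^{2 t}}{36 \left(1 - \frac{5 e^{t}}{6}\right)^{2}}
M^(1)(0) = 6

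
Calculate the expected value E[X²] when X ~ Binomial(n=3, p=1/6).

Using the identity E[X²] = Var(X) + (E[X])²:
E[X] = \frac{1}{2}
Var(X) = \frac{5}{12}
E[X²] = \frac{5}{12} + (\frac{1}{2})²
= \frac{2}{3}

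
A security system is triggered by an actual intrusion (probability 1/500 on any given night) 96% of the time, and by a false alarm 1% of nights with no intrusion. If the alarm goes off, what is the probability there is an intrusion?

Let D = the rare event, + = positive/flagged.
P(D) = 1/500
P(+|D) = 96/100 = 24/25
P(+|D') = 1/100
P(+) = P(+|D)P(D) + P(+|D')P(D')
     = \frac{24}{25} × \frac{1}{500} + \frac{1}{100} × \frac{499}{500}
     = \frac{119}{10000}
P(D|+) = P(+|D)P(D)/P(+) = \frac{96}{595}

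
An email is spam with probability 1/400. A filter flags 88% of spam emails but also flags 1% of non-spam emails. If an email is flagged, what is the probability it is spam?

Let D = the rare event, + = positive/flagged.
P(D) = 1/400
P(+|D) = 88/100 = 22/25
P(+|D') = 1/100
P(+) = P(+|D)P(D) + P(+|D')P(D')
     = \frac{22}{25} × \frac{1}{400} + \frac{1}{100} × \frac{399}{400}
     = \frac{487}{40000}
P(D|+) = P(+|D)P(D)/P(+) = \frac{88}{487}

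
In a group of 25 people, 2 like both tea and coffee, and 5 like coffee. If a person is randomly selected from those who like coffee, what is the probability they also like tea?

P(A ∩ B) = 2/25
P(B) = 5/25 = 1/5
P(A|B) = P(A ∩ B) / P(B) = (2/25) / (1/5) = 2/5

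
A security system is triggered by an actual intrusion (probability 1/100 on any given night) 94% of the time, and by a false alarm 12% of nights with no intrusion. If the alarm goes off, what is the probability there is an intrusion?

Let D = the rare event, + = positive/flagged.
P(D) = 1/100
P(+|D) = 94/100 = 47/50
P(+|D') = 12/100 = 3/25
P(+) = P(+|D)P(D) + P(+|D')P(D')
     = \frac{47}{50} × \frac{1}{100} + \frac{3}{25} × \frac{99}{100}
     = \frac{641}{5000}
P(D|+) = P(+|D)P(D)/P(+) = \frac{47}{641}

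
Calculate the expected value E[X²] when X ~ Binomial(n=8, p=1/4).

Using the identity E[X²] = Var(X) + (E[X])²:
E[X] = 2
Var(X) = \frac{3}{2}
E[X²] = \frac{3}{2} + (2)²
= \frac{11}{2}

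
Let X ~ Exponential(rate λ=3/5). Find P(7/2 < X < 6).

P(7/2 < X < 6) = ∫_{7/2}^{6} f(x) dx
where f(x) = \frac{3 e^{- \frac{3 x}{5}}}{5}
= - \frac{1}{e^{\frac{18}{5}}} + e^{- \frac{21}{10}}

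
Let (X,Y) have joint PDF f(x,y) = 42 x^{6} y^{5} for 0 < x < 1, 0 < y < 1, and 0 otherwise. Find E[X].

E[X] = ∫_0^1 ∫_0^1 x × f(x,y) dy dx
= ∫_0^1 ∫_0^1 x × (42 x^{6} y^{5}) dy dx
= \frac{7}{8}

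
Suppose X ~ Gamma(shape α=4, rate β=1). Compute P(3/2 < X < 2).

P(3/2 < X < 2) = ∫_{3/2}^{2} f(x) dx
where f(x) = \frac{x^{3} e^{- x}}{6}
= - \frac{19}{3 e^{2}} + \frac{67}{16 e^{\frac{3}{2}}}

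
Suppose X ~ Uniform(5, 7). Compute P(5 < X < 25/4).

P(5 < X < 25/4) = ∫_{5}^{25/4} f(x) dx
where f(x) = \frac{1}{2}
= \frac{5}{8}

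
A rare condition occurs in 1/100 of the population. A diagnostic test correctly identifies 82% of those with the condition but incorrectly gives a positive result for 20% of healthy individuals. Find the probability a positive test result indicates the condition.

Let D = the rare event, + = positive/flagged.
P(D) = 1/100
P(+|D) = 82/100 = 41/50
P(+|D') = 20/100 = 1/5
P(+) = P(+|D)P(D) + P(+|D')P(D')
     = \frac{41}{50} × \frac{1}{100} + \frac{1}{5} × \frac{99}{100}
     = \frac{1031}{5000}
P(D|+) = P(+|D)P(D)/P(+) = \frac{41}{1031}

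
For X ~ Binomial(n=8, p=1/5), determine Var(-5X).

For X ~ Binomial(n=8, p=1/5):
Var(X) = \frac{32}{25}
Var(-5X) = (-5)² × Var(X) = 25 × \frac{32}{25} = 32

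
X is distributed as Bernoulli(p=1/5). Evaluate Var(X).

For X ~ Bernoulli(p=1/5):
Var(X) = \frac{4}{25}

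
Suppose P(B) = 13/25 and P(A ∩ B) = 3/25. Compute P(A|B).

P(A|B) = P(A ∩ B) / P(B)
= (3/25) / (13/25)
= 3/13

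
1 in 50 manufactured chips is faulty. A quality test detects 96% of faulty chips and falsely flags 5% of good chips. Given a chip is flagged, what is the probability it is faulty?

Let D = the rare event, + = positive/flagged.
P(D) = 1/50
P(+|D) = 96/100 = 24/25
P(+|D') = 5/100 = 1/20
P(+) = P(+|D)P(D) + P(+|D')P(D')
     = \frac{24}{25} × \frac{1}{50} + \frac{1}{20} × \frac{49}{50}
     = \frac{341}{5000}
P(D|+) = P(+|D)P(D)/P(+) = \frac{96}{341}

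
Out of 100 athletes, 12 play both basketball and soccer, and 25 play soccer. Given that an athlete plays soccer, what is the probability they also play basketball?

P(A ∩ B) = 12/100 = 3/25
P(B) = 25/100 = 1/4
P(A|B) = P(A ∩ B) / P(B) = (3/25) / (1/4) = 12/25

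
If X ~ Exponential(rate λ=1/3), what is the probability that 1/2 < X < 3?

P(1/2 < X < 3) = ∫_{1/2}^{3} f(x) dx
where f(x) = \frac{e^{- \frac{x}{3}}}{3}
= - \frac{1}{e} + e^{- \frac{1}{6}}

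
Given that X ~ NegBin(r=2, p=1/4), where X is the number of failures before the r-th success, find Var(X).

For X ~ NegBin(r=2, p=1/4), where X is the number of failures before the r-th success:
Var(X) = 24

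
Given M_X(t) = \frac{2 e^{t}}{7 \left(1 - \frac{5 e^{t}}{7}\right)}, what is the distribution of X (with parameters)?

The MGF M(t) = \frac{2 e^{t}}{7 \left(1 - \frac{5 e^{t}}{7}\right)} is the standard form for the Geometric distribution.
Comparing with the known MGF formula identifies: Geometric(p=2/7), X = trial number of first success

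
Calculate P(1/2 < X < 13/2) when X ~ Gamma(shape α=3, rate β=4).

P(1/2 < X < 13/2) = ∫_{1/2}^{13/2} f(x) dx
where f(x) = 32 x^{2} e^{- 4 x}
= \frac{5 \left(-73 + e^{24}\right)}{e^{26}}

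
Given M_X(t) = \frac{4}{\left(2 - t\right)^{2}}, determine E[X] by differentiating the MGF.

To find E[X], compute M^(1)(0):
M^(1)(t) = \frac{8}{\left(2 - t\right)^{3}}
M^(1)(0) = 1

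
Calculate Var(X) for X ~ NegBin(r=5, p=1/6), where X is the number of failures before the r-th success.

For X ~ NegBin(r=5, p=1/6), where X is the number of failures before the r-th success:
Var(X) = 150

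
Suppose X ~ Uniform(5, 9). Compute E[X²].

Using the identity E[X²] = Var(X) + (E[X])²:
E[X] = 7
Var(X) = \frac{4}{3}
E[X²] = \frac{4}{3} + (7)²
= \frac{151}{3}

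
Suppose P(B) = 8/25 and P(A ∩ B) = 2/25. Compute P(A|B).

P(A|B) = P(A ∩ B) / P(B)
= (2/25) / (8/25)
= 1/4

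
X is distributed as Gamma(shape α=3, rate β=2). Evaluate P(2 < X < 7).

P(2 < X < 7) = ∫_{2}^{7} f(x) dx
where f(x) = 4 x^{2} e^{- 2 x}
= \frac{-113 + 13 e^{10}}{e^{14}}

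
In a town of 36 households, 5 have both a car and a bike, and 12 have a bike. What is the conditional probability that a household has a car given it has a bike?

P(A ∩ B) = 5/36
P(B) = 12/36 = 1/3
P(A|B) = P(A ∩ B) / P(B) = (5/36) / (1/3) = 5/12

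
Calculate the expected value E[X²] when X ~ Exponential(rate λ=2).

Using the identity E[X²] = Var(X) + (E[X])²:
E[X] = \frac{1}{2}
Var(X) = \frac{1}{4}
E[X²] = \frac{1}{4} + (\frac{1}{2})²
= \frac{1}{2}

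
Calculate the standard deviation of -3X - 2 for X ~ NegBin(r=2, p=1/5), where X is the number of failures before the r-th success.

For X ~ NegBin(r=2, p=1/5), where X is the number of failures before the r-th success:
Var(X) = 40
SD(X) = √(Var(X)) = √(40) = 2 \sqrt{10}
SD(-3X - 2) = |-3| × SD(X) = 3 × 2 \sqrt{10} = 6 \sqrt{10}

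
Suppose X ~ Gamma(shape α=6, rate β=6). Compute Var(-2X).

For X ~ Gamma(shape α=6, rate β=6):
Var(X) = \frac{1}{6}
Var(-2X) = (-2)² × Var(X) = 4 × \frac{1}{6} = \frac{2}{3}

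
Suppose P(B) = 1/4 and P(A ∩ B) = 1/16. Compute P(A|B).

P(A|B) = P(A ∩ B) / P(B)
= (1/16) / (1/4)
= 1/4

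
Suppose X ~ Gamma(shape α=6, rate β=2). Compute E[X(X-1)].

E[X(X-1)] = E[X² - X] = E[X²] - E[X]
E[X] = 3
E[X²] = Var(X) + (E[X])² = \frac{3}{2} + (3)² = \frac{21}{2}
E[X(X-1)] = \frac{21}{2} - 3 = \frac{15}{2}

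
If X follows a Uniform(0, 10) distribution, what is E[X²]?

Using the identity E[X²] = Var(X) + (E[X])²:
E[X] = 5
Var(X) = \frac{25}{3}
E[X²] = \frac{25}{3} + (5)²
= \frac{100}{3}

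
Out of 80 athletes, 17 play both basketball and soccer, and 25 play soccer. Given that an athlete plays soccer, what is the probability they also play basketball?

P(A ∩ B) = 17/80
P(B) = 25/80 = 5/16
P(A|B) = P(A ∩ B) / P(B) = (17/80) / (5/16) = 17/25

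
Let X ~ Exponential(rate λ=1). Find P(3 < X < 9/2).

P(3 < X < 9/2) = ∫_{3}^{9/2} f(x) dx
where f(x) = e^{- x}
= - \frac{1}{e^{\frac{9}{2}}} + e^{-3}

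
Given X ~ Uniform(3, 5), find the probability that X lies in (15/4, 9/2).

P(15/4 < X < 9/2) = ∫_{15/4}^{9/2} f(x) dx
where f(x) = \frac{1}{2}
= \frac{3}{8}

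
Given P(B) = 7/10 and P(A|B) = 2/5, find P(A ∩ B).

By definition, P(A|B) = P(A ∩ B) / P(B)
So P(A ∩ B) = P(A|B) × P(B)
= 2/5 × 7/10
= 7/25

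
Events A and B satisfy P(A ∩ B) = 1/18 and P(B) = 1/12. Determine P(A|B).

P(A|B) = P(A ∩ B) / P(B)
= (1/18) / (1/12)
= 2/3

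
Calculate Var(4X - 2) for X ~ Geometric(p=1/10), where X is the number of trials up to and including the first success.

For X ~ Geometric(p=1/10), where X is the number of trials up to and including the first success:
Var(X) = 90
Var(4X - 2) = (4)² × Var(X) = 16 × 90 = 1440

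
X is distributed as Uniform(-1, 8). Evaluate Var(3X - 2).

For X ~ Uniform(-1, 8):
Var(X) = \frac{27}{4}
Var(3X - 2) = (3)² × Var(X) = 9 × \frac{27}{4} = \frac{243}{4}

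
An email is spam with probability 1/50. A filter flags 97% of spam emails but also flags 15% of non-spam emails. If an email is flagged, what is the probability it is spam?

Let D = the rare event, + = positive/flagged.
P(D) = 1/50
P(+|D) = 97/100
P(+|D') = 15/100 = 3/20
P(+) = P(+|D)P(D) + P(+|D')P(D')
     = \frac{97}{100} × \frac{1}{50} + \frac{3}{20} × \frac{49}{50}
     = \frac{104}{625}
P(D|+) = P(+|D)P(D)/P(+) = \frac{97}{832}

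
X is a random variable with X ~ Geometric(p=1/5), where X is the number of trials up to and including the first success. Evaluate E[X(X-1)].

E[X(X-1)] = E[X² - X] = E[X²] - E[X]
E[X] = 5
E[X²] = Var(X) + (E[X])² = 20 + (5)² = 45
E[X(X-1)] = 45 - 5 = 40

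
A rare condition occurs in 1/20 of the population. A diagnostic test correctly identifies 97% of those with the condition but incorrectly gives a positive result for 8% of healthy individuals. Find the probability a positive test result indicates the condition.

Let D = the rare event, + = positive/flagged.
P(D) = 1/20
P(+|D) = 97/100
P(+|D') = 8/100 = 2/25
P(+) = P(+|D)P(D) + P(+|D')P(D')
     = \frac{97}{100} × \frac{1}{20} + \frac{2}{25} × \frac{19}{20}
     = \frac{249}{2000}
P(D|+) = P(+|D)P(D)/P(+) = \frac{97}{249}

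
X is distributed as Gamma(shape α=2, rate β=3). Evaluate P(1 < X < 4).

P(1 < X < 4) = ∫_{1}^{4} f(x) dx
where f(x) = 9 x e^{- 3 x}
= \frac{-13 + 4 e^{9}}{e^{12}}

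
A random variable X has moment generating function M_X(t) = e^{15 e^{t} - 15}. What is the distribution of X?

The MGF M(t) = e^{15 e^{t} - 15} is the standard form for the Poisson distribution.
Comparing with the known MGF formula identifies: Poisson(λ=15)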